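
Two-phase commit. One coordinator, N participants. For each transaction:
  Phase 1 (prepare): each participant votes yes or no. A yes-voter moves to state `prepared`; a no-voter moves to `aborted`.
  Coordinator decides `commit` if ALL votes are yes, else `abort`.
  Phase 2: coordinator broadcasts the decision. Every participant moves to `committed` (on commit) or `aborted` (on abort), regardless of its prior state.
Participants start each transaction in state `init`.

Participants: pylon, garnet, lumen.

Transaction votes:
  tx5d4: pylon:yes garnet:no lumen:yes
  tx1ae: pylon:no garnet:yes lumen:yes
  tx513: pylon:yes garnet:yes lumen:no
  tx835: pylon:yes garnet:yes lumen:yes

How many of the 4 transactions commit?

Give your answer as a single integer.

tx5d4: no from garnet -> abort (commits=0)
tx1ae: no from pylon -> abort (commits=0)
tx513: no from lumen -> abort (commits=0)
tx835: all yes -> commit (commits=1)

Answer: 1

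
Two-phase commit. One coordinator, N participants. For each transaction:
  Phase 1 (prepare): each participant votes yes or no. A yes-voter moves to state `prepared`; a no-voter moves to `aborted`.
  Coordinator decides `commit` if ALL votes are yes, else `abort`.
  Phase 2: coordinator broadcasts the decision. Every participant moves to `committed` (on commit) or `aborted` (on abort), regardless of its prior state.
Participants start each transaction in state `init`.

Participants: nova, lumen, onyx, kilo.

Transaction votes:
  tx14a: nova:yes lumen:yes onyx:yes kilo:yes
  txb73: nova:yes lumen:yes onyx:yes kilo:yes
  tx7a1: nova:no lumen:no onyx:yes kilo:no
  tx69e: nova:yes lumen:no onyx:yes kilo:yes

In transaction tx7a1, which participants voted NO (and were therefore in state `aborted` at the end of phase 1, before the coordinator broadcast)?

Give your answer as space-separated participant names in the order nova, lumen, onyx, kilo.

Txn tx7a1 phase 1: nova no -> aborted; lumen no -> aborted; onyx yes -> prepared; kilo no -> aborted

Answer: nova lumen kilo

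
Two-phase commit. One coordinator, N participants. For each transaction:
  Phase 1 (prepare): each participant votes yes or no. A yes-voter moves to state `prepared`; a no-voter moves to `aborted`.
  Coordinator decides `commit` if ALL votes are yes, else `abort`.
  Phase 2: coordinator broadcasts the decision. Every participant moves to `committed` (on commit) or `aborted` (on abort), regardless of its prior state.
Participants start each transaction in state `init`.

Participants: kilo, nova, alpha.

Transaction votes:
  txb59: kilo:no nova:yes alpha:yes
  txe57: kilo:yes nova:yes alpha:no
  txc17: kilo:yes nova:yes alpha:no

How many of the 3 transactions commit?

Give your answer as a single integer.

Answer: 0

Derivation:
txb59: no from kilo -> abort (commits=0)
txe57: no from alpha -> abort (commits=0)
txc17: no from alpha -> abort (commits=0)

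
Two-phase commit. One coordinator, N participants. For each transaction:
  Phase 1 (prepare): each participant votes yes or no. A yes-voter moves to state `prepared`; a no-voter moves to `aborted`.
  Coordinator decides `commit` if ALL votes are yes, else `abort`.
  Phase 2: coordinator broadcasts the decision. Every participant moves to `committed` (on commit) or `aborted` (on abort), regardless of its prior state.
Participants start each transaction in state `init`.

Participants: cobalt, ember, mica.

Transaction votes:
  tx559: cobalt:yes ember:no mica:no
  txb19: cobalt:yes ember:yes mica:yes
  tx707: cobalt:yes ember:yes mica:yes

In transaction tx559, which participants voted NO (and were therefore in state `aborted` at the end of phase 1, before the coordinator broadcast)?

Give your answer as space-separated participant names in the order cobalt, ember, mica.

Txn tx559 phase 1: cobalt yes -> prepared; ember no -> aborted; mica no -> aborted

Answer: ember mica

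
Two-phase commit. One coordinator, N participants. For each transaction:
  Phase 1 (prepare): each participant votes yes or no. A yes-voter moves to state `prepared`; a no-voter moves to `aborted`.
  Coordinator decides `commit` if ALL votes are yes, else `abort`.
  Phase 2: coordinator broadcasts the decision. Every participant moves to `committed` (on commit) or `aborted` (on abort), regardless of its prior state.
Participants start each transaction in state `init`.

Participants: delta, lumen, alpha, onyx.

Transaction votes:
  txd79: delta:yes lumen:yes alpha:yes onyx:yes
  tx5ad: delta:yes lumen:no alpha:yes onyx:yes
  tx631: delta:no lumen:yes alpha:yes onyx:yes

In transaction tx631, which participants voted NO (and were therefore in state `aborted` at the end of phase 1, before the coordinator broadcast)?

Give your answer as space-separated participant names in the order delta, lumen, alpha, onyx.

Answer: delta

Derivation:
Txn tx631 phase 1: delta no -> aborted; lumen yes -> prepared; alpha yes -> prepared; onyx yes -> prepared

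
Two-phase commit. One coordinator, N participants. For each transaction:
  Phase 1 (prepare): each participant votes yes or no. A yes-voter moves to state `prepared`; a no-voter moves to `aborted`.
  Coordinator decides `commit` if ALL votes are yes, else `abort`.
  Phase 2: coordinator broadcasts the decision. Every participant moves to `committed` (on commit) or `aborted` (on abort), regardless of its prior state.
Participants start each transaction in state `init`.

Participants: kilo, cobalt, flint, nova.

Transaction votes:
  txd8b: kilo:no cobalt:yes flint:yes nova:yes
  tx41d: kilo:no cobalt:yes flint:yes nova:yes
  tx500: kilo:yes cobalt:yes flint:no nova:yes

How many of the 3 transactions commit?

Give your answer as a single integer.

Answer: 0

Derivation:
txd8b: no from kilo -> abort (commits=0)
tx41d: no from kilo -> abort (commits=0)
tx500: no from flint -> abort (commits=0)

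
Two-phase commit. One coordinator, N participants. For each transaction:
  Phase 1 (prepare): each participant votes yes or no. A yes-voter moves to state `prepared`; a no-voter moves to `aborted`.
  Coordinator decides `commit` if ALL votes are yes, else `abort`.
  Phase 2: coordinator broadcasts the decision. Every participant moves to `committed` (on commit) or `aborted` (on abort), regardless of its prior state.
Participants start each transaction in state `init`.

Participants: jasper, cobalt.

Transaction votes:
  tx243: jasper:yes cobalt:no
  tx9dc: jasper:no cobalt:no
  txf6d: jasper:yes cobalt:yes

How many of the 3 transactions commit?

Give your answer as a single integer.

Answer: 1

Derivation:
tx243: no from cobalt -> abort (commits=0)
tx9dc: no from jasper, cobalt -> abort (commits=0)
txf6d: all yes -> commit (commits=1)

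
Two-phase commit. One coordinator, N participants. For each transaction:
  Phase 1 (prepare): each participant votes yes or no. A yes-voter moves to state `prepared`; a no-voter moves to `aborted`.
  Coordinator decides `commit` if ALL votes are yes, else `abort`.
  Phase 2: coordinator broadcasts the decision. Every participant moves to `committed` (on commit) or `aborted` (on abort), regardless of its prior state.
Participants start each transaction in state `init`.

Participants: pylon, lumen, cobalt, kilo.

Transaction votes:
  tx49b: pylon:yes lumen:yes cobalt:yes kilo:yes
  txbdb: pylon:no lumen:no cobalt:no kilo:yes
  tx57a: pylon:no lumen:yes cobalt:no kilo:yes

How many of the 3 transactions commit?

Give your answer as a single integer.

Answer: 1

Derivation:
tx49b: all yes -> commit (commits=1)
txbdb: no from pylon, lumen, cobalt -> abort (commits=1)
tx57a: no from pylon, cobalt -> abort (commits=1)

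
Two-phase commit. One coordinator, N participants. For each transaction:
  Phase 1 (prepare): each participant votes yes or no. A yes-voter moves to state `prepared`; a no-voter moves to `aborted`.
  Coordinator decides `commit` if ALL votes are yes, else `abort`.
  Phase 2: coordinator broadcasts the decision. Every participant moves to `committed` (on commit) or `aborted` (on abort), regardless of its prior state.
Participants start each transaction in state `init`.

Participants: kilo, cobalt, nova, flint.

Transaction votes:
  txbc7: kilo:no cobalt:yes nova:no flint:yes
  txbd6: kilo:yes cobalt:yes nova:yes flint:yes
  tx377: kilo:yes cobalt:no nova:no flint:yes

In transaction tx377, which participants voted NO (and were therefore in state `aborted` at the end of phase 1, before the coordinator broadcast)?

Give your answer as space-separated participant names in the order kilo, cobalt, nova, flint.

Answer: cobalt nova

Derivation:
Txn tx377 phase 1: kilo yes -> prepared; cobalt no -> aborted; nova no -> aborted; flint yes -> prepared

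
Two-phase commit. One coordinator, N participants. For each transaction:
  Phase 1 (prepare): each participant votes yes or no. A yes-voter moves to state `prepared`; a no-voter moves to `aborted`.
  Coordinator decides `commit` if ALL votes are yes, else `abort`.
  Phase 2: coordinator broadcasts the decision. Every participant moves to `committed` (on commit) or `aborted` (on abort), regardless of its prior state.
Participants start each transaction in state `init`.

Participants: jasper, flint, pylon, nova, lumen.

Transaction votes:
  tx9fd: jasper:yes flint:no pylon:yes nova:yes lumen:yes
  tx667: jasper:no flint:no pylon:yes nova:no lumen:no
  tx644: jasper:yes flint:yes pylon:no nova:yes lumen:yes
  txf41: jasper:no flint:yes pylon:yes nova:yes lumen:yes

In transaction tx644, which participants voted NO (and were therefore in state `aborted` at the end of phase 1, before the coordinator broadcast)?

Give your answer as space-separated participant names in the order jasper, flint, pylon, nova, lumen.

Txn tx644 phase 1: jasper yes -> prepared; flint yes -> prepared; pylon no -> aborted; nova yes -> prepared; lumen yes -> prepared

Answer: pylon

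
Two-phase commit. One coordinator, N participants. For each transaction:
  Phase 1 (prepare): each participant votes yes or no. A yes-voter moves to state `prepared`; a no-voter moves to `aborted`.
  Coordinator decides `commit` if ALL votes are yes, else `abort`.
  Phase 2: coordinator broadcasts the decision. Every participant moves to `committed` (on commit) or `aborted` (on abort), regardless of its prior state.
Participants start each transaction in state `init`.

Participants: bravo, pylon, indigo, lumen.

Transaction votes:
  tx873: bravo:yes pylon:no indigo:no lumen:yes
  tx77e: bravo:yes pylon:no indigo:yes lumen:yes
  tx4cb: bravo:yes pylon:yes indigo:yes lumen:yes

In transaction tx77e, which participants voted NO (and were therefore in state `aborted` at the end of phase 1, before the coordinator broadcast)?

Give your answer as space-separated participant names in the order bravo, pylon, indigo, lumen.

Txn tx77e phase 1: bravo yes -> prepared; pylon no -> aborted; indigo yes -> prepared; lumen yes -> prepared

Answer: pylon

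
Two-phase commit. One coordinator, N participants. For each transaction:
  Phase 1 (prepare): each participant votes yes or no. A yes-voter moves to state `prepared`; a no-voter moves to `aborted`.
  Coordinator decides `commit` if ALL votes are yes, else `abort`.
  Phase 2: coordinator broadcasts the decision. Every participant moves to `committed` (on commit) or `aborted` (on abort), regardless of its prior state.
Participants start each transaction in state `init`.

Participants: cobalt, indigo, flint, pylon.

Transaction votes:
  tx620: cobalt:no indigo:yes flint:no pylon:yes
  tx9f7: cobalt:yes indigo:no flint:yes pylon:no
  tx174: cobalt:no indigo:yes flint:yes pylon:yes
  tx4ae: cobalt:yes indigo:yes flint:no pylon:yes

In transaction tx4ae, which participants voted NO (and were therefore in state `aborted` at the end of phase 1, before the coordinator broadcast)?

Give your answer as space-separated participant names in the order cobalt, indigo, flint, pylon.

Txn tx4ae phase 1: cobalt yes -> prepared; indigo yes -> prepared; flint no -> aborted; pylon yes -> prepared

Answer: flint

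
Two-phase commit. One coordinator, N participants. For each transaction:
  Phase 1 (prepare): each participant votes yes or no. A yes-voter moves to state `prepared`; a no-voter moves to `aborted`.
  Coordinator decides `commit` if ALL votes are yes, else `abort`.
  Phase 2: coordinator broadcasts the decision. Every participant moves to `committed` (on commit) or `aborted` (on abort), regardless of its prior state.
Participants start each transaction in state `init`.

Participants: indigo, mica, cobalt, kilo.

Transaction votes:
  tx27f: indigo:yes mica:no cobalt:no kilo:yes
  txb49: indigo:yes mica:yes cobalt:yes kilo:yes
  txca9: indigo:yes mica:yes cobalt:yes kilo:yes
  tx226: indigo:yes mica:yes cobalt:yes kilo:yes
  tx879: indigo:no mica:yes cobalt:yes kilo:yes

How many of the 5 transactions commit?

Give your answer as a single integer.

tx27f: no from mica, cobalt -> abort (commits=0)
txb49: all yes -> commit (commits=1)
txca9: all yes -> commit (commits=2)
tx226: all yes -> commit (commits=3)
tx879: no from indigo -> abort (commits=3)

Answer: 3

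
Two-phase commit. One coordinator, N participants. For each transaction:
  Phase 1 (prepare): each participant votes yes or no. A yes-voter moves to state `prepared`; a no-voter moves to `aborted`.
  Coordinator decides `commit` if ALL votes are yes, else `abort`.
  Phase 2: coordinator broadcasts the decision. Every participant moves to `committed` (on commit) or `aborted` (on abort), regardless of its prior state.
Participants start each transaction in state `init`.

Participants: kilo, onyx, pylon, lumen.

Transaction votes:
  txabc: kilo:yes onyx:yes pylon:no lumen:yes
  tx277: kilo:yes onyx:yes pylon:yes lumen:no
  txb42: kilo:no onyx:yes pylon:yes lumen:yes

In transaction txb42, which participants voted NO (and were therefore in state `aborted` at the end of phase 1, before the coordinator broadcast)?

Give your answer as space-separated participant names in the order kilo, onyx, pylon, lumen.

Answer: kilo

Derivation:
Txn txb42 phase 1: kilo no -> aborted; onyx yes -> prepared; pylon yes -> prepared; lumen yes -> prepared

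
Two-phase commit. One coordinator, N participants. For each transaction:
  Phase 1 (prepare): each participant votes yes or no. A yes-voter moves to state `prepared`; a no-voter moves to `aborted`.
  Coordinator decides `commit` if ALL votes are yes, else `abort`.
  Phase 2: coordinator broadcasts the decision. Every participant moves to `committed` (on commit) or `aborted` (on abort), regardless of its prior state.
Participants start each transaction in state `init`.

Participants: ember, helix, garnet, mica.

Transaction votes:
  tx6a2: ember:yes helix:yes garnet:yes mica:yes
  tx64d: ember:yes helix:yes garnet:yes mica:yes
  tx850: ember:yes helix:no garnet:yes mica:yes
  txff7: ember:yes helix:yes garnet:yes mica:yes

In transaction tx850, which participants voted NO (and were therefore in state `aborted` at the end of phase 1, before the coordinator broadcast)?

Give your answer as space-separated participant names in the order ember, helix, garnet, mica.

Answer: helix

Derivation:
Txn tx850 phase 1: ember yes -> prepared; helix no -> aborted; garnet yes -> prepared; mica yes -> prepared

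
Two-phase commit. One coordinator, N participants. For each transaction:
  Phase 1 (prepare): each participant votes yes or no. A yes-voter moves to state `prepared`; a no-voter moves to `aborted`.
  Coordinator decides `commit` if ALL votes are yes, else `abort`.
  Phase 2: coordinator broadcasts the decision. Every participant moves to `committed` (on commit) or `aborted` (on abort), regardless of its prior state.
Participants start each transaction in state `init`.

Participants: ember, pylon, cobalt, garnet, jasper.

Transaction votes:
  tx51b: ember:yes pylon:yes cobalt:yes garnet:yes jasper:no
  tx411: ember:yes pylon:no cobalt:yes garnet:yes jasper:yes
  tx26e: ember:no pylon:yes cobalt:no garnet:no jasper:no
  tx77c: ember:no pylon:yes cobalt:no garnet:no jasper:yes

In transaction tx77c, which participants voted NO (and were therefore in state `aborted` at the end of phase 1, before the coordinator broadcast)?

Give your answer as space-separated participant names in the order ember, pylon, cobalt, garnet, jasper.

Answer: ember cobalt garnet

Derivation:
Txn tx77c phase 1: ember no -> aborted; pylon yes -> prepared; cobalt no -> aborted; garnet no -> aborted; jasper yes -> prepared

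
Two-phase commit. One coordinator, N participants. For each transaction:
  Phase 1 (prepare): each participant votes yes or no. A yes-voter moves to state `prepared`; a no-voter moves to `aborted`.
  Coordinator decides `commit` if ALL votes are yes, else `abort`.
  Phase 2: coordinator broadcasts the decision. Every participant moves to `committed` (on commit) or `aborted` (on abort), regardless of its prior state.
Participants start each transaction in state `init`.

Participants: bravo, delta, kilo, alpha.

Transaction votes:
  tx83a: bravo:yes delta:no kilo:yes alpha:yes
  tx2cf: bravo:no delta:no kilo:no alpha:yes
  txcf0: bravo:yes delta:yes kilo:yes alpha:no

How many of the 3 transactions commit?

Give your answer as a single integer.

Answer: 0

Derivation:
tx83a: no from delta -> abort (commits=0)
tx2cf: no from bravo, delta, kilo -> abort (commits=0)
txcf0: no from alpha -> abort (commits=0)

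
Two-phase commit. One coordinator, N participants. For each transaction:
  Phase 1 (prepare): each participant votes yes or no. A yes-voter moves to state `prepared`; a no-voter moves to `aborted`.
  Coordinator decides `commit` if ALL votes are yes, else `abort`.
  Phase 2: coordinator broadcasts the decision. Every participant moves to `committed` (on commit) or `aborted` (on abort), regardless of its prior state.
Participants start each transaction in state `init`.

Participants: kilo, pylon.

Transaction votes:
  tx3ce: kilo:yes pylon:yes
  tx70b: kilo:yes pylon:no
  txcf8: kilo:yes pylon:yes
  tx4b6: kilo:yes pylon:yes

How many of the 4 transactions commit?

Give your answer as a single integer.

Answer: 3

Derivation:
tx3ce: all yes -> commit (commits=1)
tx70b: no from pylon -> abort (commits=1)
txcf8: all yes -> commit (commits=2)
tx4b6: all yes -> commit (commits=3)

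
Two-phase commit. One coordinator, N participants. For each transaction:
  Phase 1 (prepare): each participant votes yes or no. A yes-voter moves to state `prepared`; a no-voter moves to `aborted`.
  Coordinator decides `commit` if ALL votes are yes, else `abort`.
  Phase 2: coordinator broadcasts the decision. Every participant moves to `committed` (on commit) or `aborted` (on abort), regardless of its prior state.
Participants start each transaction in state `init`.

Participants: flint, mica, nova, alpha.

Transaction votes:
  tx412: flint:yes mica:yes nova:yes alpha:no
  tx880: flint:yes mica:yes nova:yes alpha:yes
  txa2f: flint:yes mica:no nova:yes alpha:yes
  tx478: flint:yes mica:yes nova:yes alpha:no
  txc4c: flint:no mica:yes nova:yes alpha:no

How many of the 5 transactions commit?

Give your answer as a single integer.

tx412: no from alpha -> abort (commits=0)
tx880: all yes -> commit (commits=1)
txa2f: no from mica -> abort (commits=1)
tx478: no from alpha -> abort (commits=1)
txc4c: no from flint, alpha -> abort (commits=1)

Answer: 1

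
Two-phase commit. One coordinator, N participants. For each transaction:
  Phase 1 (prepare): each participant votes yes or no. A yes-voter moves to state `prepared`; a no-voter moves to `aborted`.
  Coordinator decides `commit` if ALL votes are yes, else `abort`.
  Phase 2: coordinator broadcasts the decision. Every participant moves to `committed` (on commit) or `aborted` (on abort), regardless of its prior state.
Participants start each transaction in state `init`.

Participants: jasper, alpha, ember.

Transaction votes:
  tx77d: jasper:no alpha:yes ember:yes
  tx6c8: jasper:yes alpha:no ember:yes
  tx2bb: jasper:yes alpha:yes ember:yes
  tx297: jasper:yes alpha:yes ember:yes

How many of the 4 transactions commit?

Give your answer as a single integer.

tx77d: no from jasper -> abort (commits=0)
tx6c8: no from alpha -> abort (commits=0)
tx2bb: all yes -> commit (commits=1)
tx297: all yes -> commit (commits=2)

Answer: 2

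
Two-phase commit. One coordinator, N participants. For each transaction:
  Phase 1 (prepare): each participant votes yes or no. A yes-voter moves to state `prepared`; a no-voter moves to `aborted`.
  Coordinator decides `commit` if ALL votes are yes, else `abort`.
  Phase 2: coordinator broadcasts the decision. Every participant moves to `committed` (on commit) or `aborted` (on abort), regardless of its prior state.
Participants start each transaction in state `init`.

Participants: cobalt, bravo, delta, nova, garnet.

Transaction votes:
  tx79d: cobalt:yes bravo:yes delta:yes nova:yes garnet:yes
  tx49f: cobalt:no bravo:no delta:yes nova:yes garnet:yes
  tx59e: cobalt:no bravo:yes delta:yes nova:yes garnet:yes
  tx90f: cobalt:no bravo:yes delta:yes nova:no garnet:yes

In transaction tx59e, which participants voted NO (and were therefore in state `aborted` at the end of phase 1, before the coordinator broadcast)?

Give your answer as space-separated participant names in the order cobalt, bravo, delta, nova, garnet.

Answer: cobalt

Derivation:
Txn tx59e phase 1: cobalt no -> aborted; bravo yes -> prepared; delta yes -> prepared; nova yes -> prepared; garnet yes -> prepared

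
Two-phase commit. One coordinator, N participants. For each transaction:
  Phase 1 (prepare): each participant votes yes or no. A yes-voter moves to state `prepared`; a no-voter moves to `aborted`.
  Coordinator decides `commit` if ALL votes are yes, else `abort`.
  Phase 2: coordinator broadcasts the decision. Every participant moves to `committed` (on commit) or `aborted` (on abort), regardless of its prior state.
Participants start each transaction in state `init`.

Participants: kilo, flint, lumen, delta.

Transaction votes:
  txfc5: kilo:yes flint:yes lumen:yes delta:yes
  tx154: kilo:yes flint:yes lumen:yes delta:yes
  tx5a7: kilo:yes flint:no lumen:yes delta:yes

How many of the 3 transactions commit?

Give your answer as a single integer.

txfc5: all yes -> commit (commits=1)
tx154: all yes -> commit (commits=2)
tx5a7: no from flint -> abort (commits=2)

Answer: 2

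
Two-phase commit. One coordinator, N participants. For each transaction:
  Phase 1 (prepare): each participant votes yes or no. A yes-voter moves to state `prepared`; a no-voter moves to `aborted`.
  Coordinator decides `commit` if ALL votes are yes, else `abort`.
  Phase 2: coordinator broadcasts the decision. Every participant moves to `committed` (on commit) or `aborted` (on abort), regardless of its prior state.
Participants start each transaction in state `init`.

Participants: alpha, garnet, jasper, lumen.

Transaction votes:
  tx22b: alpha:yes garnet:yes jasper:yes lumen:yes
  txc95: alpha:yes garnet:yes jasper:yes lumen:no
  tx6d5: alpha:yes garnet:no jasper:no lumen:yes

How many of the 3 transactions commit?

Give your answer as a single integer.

tx22b: all yes -> commit (commits=1)
txc95: no from lumen -> abort (commits=1)
tx6d5: no from garnet, jasper -> abort (commits=1)

Answer: 1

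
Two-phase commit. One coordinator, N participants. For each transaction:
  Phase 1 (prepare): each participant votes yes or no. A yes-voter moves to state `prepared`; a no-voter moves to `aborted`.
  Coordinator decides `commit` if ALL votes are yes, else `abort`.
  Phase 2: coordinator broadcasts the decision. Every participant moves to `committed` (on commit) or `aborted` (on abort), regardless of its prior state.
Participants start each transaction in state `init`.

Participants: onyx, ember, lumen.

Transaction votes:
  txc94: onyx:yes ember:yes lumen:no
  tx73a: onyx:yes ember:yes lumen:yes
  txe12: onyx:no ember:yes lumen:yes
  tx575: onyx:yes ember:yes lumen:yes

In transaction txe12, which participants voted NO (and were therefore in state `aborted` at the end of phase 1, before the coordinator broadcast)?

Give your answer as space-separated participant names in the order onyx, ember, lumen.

Txn txe12 phase 1: onyx no -> aborted; ember yes -> prepared; lumen yes -> prepared

Answer: onyx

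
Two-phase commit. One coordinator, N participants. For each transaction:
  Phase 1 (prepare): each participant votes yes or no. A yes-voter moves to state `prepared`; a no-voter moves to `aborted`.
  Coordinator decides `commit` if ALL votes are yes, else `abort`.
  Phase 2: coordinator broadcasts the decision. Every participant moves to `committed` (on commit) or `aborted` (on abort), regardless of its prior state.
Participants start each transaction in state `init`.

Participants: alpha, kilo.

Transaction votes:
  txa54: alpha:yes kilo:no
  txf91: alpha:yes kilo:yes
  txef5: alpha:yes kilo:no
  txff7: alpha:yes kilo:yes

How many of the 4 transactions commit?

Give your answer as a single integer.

txa54: no from kilo -> abort (commits=0)
txf91: all yes -> commit (commits=1)
txef5: no from kilo -> abort (commits=1)
txff7: all yes -> commit (commits=2)

Answer: 2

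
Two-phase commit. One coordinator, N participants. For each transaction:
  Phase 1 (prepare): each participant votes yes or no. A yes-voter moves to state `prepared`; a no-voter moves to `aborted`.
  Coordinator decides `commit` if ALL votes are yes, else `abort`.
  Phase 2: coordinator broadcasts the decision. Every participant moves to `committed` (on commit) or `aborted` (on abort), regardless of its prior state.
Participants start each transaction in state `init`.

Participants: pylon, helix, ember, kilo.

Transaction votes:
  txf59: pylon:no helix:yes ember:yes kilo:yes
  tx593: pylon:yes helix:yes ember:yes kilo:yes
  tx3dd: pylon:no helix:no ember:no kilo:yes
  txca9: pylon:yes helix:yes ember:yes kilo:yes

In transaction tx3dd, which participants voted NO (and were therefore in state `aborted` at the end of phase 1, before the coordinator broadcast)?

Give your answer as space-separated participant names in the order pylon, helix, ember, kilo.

Answer: pylon helix ember

Derivation:
Txn tx3dd phase 1: pylon no -> aborted; helix no -> aborted; ember no -> aborted; kilo yes -> prepared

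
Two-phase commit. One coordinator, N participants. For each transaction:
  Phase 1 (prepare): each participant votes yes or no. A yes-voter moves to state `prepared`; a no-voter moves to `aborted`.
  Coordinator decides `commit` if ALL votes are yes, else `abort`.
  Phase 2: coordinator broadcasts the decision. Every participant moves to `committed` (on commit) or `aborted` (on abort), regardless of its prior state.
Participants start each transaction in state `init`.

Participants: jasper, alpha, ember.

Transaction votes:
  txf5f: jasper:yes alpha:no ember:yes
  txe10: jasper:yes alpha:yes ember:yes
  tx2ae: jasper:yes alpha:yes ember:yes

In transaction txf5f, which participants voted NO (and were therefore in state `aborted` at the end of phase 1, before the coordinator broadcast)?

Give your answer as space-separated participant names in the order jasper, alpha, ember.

Answer: alpha

Derivation:
Txn txf5f phase 1: jasper yes -> prepared; alpha no -> aborted; ember yes -> prepared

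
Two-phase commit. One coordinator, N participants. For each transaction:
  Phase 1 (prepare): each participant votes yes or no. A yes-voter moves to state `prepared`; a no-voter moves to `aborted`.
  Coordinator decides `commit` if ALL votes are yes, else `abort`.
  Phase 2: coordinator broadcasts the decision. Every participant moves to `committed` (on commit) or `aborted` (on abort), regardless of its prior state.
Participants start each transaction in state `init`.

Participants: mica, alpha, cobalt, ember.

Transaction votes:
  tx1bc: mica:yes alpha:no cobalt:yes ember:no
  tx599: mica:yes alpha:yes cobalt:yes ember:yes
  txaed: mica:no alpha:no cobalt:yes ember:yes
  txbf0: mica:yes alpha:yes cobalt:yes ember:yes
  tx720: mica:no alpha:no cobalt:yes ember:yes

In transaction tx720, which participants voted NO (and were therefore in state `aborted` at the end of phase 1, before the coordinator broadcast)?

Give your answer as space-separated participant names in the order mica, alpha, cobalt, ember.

Txn tx720 phase 1: mica no -> aborted; alpha no -> aborted; cobalt yes -> prepared; ember yes -> prepared

Answer: mica alpha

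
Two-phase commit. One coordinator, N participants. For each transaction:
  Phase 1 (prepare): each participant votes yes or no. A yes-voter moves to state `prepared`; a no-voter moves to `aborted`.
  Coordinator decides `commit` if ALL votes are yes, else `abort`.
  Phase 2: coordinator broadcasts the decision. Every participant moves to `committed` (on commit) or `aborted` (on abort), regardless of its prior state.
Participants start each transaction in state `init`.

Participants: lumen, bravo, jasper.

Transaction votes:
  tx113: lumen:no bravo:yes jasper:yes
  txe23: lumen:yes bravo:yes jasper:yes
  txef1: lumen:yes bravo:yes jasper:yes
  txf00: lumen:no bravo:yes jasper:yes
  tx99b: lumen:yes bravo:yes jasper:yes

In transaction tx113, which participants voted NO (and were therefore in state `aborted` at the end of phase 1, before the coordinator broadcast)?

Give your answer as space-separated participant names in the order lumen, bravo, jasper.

Answer: lumen

Derivation:
Txn tx113 phase 1: lumen no -> aborted; bravo yes -> prepared; jasper yes -> prepared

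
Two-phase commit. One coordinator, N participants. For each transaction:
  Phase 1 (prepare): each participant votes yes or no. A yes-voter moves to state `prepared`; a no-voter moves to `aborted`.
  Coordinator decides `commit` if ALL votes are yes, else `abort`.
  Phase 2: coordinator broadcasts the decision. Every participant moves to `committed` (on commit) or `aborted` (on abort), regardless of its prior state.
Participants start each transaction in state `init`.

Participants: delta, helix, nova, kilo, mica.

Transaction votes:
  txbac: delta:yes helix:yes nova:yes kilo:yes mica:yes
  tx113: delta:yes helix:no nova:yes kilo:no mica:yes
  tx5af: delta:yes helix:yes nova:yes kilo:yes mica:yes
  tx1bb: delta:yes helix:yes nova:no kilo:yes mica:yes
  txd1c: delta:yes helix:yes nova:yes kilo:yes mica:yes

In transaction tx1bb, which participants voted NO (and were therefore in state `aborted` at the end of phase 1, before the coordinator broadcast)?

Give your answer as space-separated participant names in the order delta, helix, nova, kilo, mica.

Answer: nova

Derivation:
Txn tx1bb phase 1: delta yes -> prepared; helix yes -> prepared; nova no -> aborted; kilo yes -> prepared; mica yes -> prepared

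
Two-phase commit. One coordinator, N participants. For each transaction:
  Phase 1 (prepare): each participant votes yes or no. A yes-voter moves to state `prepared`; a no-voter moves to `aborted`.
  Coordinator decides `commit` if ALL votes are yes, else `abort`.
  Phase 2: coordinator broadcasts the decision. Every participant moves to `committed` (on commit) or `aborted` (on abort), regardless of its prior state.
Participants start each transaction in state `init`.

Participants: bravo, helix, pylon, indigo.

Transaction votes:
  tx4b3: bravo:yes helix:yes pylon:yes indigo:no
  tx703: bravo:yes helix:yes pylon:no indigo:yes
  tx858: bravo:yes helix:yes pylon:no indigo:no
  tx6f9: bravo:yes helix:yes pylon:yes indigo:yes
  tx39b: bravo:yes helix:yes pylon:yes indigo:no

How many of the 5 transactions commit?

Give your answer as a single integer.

tx4b3: no from indigo -> abort (commits=0)
tx703: no from pylon -> abort (commits=0)
tx858: no from pylon, indigo -> abort (commits=0)
tx6f9: all yes -> commit (commits=1)
tx39b: no from indigo -> abort (commits=1)

Answer: 1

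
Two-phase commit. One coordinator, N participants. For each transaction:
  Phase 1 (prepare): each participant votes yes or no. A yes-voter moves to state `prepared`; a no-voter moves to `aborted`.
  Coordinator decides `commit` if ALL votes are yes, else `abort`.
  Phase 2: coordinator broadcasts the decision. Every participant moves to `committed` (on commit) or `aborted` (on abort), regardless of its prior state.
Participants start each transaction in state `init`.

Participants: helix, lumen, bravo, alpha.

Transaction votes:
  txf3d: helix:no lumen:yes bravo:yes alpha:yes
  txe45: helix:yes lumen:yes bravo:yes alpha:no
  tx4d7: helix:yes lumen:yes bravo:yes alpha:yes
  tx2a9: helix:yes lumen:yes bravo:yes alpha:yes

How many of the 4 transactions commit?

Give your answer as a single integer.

Answer: 2

Derivation:
txf3d: no from helix -> abort (commits=0)
txe45: no from alpha -> abort (commits=0)
tx4d7: all yes -> commit (commits=1)
tx2a9: all yes -> commit (commits=2)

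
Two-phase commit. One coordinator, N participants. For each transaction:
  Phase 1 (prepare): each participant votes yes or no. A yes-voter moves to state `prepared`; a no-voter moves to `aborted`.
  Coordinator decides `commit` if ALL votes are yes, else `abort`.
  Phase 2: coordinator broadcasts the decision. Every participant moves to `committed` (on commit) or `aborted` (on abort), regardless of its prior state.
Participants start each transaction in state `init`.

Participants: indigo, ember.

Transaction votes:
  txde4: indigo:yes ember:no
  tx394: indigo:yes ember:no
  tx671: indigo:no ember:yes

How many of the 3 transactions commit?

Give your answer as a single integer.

Answer: 0

Derivation:
txde4: no from ember -> abort (commits=0)
tx394: no from ember -> abort (commits=0)
tx671: no from indigo -> abort (commits=0)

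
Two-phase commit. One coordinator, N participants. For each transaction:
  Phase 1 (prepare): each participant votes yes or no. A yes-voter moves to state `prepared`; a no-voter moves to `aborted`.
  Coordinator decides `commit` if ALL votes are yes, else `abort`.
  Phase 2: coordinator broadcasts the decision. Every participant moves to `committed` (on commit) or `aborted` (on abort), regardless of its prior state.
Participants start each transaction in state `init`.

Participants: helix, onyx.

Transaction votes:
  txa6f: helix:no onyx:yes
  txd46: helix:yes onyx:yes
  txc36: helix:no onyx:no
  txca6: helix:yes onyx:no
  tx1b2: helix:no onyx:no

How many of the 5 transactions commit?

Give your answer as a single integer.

Answer: 1

Derivation:
txa6f: no from helix -> abort (commits=0)
txd46: all yes -> commit (commits=1)
txc36: no from helix, onyx -> abort (commits=1)
txca6: no from onyx -> abort (commits=1)
tx1b2: no from helix, onyx -> abort (commits=1)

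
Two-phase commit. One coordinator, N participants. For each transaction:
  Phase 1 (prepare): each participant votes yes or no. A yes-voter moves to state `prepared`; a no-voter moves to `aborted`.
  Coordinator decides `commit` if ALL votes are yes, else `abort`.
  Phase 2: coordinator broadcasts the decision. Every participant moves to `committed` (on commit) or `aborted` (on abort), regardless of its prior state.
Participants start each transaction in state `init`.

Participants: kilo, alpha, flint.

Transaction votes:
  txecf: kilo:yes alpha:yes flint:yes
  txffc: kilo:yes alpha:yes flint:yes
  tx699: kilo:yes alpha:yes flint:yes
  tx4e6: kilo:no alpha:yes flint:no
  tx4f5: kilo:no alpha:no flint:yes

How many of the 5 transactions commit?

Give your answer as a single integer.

txecf: all yes -> commit (commits=1)
txffc: all yes -> commit (commits=2)
tx699: all yes -> commit (commits=3)
tx4e6: no from kilo, flint -> abort (commits=3)
tx4f5: no from kilo, alpha -> abort (commits=3)

Answer: 3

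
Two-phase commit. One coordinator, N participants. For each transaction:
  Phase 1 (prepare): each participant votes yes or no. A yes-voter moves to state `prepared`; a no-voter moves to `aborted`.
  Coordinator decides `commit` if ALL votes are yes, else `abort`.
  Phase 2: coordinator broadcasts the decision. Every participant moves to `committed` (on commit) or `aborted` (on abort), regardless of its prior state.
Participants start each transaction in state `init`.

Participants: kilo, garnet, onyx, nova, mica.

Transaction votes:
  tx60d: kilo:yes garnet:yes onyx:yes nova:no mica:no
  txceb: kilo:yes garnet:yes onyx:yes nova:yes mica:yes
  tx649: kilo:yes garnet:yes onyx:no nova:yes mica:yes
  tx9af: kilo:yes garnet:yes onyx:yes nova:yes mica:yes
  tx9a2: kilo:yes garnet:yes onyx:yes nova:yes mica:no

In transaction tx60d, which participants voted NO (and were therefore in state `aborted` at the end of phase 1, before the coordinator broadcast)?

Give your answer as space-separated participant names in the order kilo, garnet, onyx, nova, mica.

Answer: nova mica

Derivation:
Txn tx60d phase 1: kilo yes -> prepared; garnet yes -> prepared; onyx yes -> prepared; nova no -> aborted; mica no -> aborted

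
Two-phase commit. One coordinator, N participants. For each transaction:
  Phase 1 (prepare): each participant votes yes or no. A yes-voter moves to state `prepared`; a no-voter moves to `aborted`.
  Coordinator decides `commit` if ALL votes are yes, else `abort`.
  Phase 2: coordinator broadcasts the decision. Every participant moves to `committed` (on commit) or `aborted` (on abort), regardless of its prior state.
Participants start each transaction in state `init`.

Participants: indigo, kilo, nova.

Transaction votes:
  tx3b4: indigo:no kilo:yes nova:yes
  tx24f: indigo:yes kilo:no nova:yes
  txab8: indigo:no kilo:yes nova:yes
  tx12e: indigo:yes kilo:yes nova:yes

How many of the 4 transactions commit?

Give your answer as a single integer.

Answer: 1

Derivation:
tx3b4: no from indigo -> abort (commits=0)
tx24f: no from kilo -> abort (commits=0)
txab8: no from indigo -> abort (commits=0)
tx12e: all yes -> commit (commits=1)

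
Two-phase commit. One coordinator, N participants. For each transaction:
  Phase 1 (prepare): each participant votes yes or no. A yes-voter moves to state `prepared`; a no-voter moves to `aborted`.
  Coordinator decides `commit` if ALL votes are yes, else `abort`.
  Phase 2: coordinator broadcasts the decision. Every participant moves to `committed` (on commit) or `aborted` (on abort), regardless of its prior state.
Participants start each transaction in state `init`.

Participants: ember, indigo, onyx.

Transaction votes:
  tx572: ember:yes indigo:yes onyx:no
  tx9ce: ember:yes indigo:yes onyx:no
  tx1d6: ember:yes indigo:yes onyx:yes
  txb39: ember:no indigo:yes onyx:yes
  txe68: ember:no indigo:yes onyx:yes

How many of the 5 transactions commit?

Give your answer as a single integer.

tx572: no from onyx -> abort (commits=0)
tx9ce: no from onyx -> abort (commits=0)
tx1d6: all yes -> commit (commits=1)
txb39: no from ember -> abort (commits=1)
txe68: no from ember -> abort (commits=1)

Answer: 1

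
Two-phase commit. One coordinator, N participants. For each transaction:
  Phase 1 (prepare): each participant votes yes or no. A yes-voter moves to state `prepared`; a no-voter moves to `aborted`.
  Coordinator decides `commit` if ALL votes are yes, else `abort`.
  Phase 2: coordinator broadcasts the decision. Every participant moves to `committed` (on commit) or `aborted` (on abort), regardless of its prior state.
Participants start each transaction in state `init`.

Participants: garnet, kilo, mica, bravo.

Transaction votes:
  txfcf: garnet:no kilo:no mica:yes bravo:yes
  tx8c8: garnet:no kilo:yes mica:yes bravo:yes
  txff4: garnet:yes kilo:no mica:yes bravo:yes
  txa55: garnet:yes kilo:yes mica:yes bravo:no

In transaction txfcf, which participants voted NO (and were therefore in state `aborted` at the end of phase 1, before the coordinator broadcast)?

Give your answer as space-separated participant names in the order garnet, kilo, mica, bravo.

Answer: garnet kilo

Derivation:
Txn txfcf phase 1: garnet no -> aborted; kilo no -> aborted; mica yes -> prepared; bravo yes -> prepared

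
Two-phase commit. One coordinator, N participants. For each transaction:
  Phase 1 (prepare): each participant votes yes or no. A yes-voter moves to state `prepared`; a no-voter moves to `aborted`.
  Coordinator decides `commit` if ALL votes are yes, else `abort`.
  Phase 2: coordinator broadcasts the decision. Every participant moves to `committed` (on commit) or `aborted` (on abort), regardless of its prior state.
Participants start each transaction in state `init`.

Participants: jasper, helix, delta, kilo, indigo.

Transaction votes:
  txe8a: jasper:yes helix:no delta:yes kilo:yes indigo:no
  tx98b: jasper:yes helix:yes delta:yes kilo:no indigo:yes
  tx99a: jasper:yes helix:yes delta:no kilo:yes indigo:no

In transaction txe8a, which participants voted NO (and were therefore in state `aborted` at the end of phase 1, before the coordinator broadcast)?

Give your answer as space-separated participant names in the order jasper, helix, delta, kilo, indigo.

Txn txe8a phase 1: jasper yes -> prepared; helix no -> aborted; delta yes -> prepared; kilo yes -> prepared; indigo no -> aborted

Answer: helix indigo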